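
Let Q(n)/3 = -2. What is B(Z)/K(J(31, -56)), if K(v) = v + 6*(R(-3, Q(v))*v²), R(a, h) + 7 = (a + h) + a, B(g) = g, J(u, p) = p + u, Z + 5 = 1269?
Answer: -1264/71275 ≈ -0.017734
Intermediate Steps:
Q(n) = -6 (Q(n) = 3*(-2) = -6)
Z = 1264 (Z = -5 + 1269 = 1264)
R(a, h) = -7 + h + 2*a (R(a, h) = -7 + ((a + h) + a) = -7 + (h + 2*a) = -7 + h + 2*a)
K(v) = v - 114*v² (K(v) = v + 6*((-7 - 6 + 2*(-3))*v²) = v + 6*((-7 - 6 - 6)*v²) = v + 6*(-19*v²) = v - 114*v²)
B(Z)/K(J(31, -56)) = 1264/(((-56 + 31)*(1 - 114*(-56 + 31)))) = 1264/((-25*(1 - 114*(-25)))) = 1264/((-25*(1 + 2850))) = 1264/((-25*2851)) = 1264/(-71275) = 1264*(-1/71275) = -1264/71275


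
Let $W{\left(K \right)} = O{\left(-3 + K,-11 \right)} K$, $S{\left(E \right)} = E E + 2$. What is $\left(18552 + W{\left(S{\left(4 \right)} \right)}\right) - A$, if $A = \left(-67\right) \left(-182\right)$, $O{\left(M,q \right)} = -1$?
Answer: $6340$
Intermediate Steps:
$S{\left(E \right)} = 2 + E^{2}$ ($S{\left(E \right)} = E^{2} + 2 = 2 + E^{2}$)
$W{\left(K \right)} = - K$
$A = 12194$
$\left(18552 + W{\left(S{\left(4 \right)} \right)}\right) - A = \left(18552 - \left(2 + 4^{2}\right)\right) - 12194 = \left(18552 - \left(2 + 16\right)\right) - 12194 = \left(18552 - 18\right) - 12194 = 18534 - 12194 = 6340$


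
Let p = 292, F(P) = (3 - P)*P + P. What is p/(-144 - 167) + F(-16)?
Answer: -99812/311 ≈ -320.94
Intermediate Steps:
F(P) = P + P*(3 - P) (F(P) = P*(3 - P) + P = P + P*(3 - P))
p/(-144 - 167) + F(-16) = 292/(-144 - 167) - 16*(4 - 1*(-16)) = 292/(-311) - 16*(4 + 16) = 292*(-1/311) - 16*20 = -292/311 - 320 = -99812/311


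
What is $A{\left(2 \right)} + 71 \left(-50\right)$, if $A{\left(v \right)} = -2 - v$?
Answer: $-3554$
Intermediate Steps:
$A{\left(2 \right)} + 71 \left(-50\right) = \left(-2 - 2\right) + 71 \left(-50\right) = \left(-2 - 2\right) - 3550 = -4 - 3550 = -3554$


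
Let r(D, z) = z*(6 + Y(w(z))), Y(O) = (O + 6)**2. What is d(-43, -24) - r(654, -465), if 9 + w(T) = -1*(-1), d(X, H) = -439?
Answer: 4211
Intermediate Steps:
w(T) = -8 (w(T) = -9 - 1*(-1) = -9 + 1 = -8)
Y(O) = (6 + O)**2
r(D, z) = 10*z (r(D, z) = z*(6 + (6 - 8)**2) = z*(6 + (-2)**2) = z*(6 + 4) = z*10 = 10*z)
d(-43, -24) - r(654, -465) = -439 - 10*(-465) = -439 - 1*(-4650) = -439 + 4650 = 4211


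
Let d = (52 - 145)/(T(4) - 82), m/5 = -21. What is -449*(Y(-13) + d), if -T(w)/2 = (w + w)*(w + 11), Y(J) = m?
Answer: 15138933/322 ≈ 47015.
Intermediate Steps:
m = -105 (m = 5*(-21) = -105)
Y(J) = -105
T(w) = -4*w*(11 + w) (T(w) = -2*(w + w)*(w + 11) = -2*2*w*(11 + w) = -4*w*(11 + w))
d = 93/322 (d = (52 - 145)/(-4*4*(11 + 4) - 82) = -93/(-4*4*15 - 82) = -93/(-240 - 82) = -93/(-322) = -93*(-1/322) = 93/322 ≈ 0.28882)
-449*(Y(-13) + d) = -449*(-105 + 93/322) = -449*(-33717/322) = 15138933/322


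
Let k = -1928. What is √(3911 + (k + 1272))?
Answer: √3255 ≈ 57.053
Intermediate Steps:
√(3911 + (k + 1272)) = √(3911 + (-1928 + 1272)) = √(3911 - 656) = √3255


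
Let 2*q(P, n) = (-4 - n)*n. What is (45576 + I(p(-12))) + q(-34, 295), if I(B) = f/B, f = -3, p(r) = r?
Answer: 5895/4 ≈ 1473.8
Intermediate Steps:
q(P, n) = n*(-4 - n)/2 (q(P, n) = ((-4 - n)*n)/2 = (n*(-4 - n))/2 = n*(-4 - n)/2)
I(B) = -3/B
(45576 + I(p(-12))) + q(-34, 295) = (45576 - 3/(-12)) - 1/2*295*(4 + 295) = (45576 - 3*(-1/12)) - 1/2*295*299 = (45576 + 1/4) - 88205/2 = 182305/4 - 88205/2 = 5895/4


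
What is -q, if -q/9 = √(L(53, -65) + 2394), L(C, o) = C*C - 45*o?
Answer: 72*√127 ≈ 811.40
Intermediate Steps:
L(C, o) = C² - 45*o
q = -72*√127 (q = -9*√((53² - 45*(-65)) + 2394) = -9*√((2809 + 2925) + 2394) = -9*√(5734 + 2394) = -72*√127 ≈ -811.40)
-q = -(-72)*√127 = 72*√127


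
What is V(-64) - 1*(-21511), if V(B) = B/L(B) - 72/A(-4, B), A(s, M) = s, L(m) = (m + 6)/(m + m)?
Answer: 620245/29 ≈ 21388.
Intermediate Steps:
L(m) = (6 + m)/(2*m) (L(m) = (6 + m)/((2*m)) = (6 + m)*(1/(2*m)) = (6 + m)/(2*m))
V(B) = 18 + 2*B²/(6 + B) (V(B) = B/(((6 + B)/(2*B))) - 72/(-4) = B*(2*B/(6 + B)) - 72*(-¼) = 2*B²/(6 + B) + 18 = 18 + 2*B²/(6 + B))
V(-64) - 1*(-21511) = 2*(54 + (-64)² + 9*(-64))/(6 - 64) - 1*(-21511) = 2*(54 + 4096 - 576)/(-58) + 21511 = 2*(-1/58)*3574 + 21511 = -3574/29 + 21511 = 620245/29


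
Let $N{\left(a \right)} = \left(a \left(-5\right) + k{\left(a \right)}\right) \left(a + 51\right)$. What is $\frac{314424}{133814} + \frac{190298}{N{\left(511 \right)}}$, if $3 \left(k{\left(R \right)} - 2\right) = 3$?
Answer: $\frac{3668016469}{1654476296} \approx 2.217$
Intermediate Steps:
$k{\left(R \right)} = 3$ ($k{\left(R \right)} = 2 + \frac{1}{3} \cdot 3 = 2 + 1 = 3$)
$N{\left(a \right)} = \left(3 - 5 a\right) \left(51 + a\right)$ ($N{\left(a \right)} = \left(a \left(-5\right) + 3\right) \left(a + 51\right) = \left(- 5 a + 3\right) \left(51 + a\right) = \left(3 - 5 a\right) \left(51 + a\right)$)
$\frac{314424}{133814} + \frac{190298}{N{\left(511 \right)}} = \frac{314424}{133814} + \frac{190298}{153 - 128772 - 5 \cdot 511^{2}} = 314424 \cdot \frac{1}{133814} + \frac{190298}{153 - 128772 - 1305605} = \frac{157212}{66907} + \frac{190298}{153 - 128772 - 1305605} = \frac{157212}{66907} + \frac{190298}{-1434224} = \frac{157212}{66907} + 190298 \left(- \frac{1}{1434224}\right) = \frac{157212}{66907} - \frac{3281}{24728} = \frac{3668016469}{1654476296}$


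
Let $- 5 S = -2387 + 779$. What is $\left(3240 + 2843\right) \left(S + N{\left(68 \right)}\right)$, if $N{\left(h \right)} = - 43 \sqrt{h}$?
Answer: $\frac{9781464}{5} - 523138 \sqrt{17} \approx -2.0066 \cdot 10^{5}$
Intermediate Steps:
$S = \frac{1608}{5}$ ($S = - \frac{-2387 + 779}{5} = \left(- \frac{1}{5}\right) \left(-1608\right) = \frac{1608}{5} \approx 321.6$)
$\left(3240 + 2843\right) \left(S + N{\left(68 \right)}\right) = \left(3240 + 2843\right) \left(\frac{1608}{5} - 43 \sqrt{68}\right) = 6083 \left(\frac{1608}{5} - 43 \cdot 2 \sqrt{17}\right) = 6083 \left(\frac{1608}{5} - 86 \sqrt{17}\right) = \frac{9781464}{5} - 523138 \sqrt{17}$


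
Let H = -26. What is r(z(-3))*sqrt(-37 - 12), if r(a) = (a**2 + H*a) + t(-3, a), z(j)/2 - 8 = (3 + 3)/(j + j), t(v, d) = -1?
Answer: -1183*I ≈ -1183.0*I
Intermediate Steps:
z(j) = 16 + 6/j (z(j) = 16 + 2*((3 + 3)/(j + j)) = 16 + 2*(6/((2*j))) = 16 + 2*(6*(1/(2*j))) = 16 + 2*(3/j) = 16 + 6/j)
r(a) = -1 + a**2 - 26*a (r(a) = (a**2 - 26*a) - 1 = -1 + a**2 - 26*a)
r(z(-3))*sqrt(-37 - 12) = (-1 + (16 + 6/(-3))**2 - 26*(16 + 6/(-3)))*sqrt(-37 - 12) = (-1 + (16 + 6*(-1/3))**2 - 26*(16 + 6*(-1/3)))*sqrt(-49) = (-1 + (16 - 2)**2 - 26*(16 - 2))*(7*I) = (-1 + 14**2 - 26*14)*(7*I) = (-1 + 196 - 364)*(7*I) = -1183*I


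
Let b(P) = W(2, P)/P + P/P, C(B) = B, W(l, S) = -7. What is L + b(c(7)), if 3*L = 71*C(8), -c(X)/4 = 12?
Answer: 9143/48 ≈ 190.48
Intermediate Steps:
c(X) = -48 (c(X) = -4*12 = -48)
b(P) = 1 - 7/P (b(P) = -7/P + P/P = -7/P + 1 = 1 - 7/P)
L = 568/3 (L = (71*8)/3 = (1/3)*568 = 568/3 ≈ 189.33)
L + b(c(7)) = 568/3 + (-7 - 48)/(-48) = 568/3 - 1/48*(-55) = 568/3 + 55/48 = 9143/48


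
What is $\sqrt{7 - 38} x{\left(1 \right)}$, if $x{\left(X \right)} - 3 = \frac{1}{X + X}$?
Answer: $\frac{7 i \sqrt{31}}{2} \approx 19.487 i$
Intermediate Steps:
$x{\left(X \right)} = 3 + \frac{1}{2 X}$ ($x{\left(X \right)} = 3 + \frac{1}{X + X} = 3 + \frac{1}{2 X}$)
$\sqrt{7 - 38} x{\left(1 \right)} = \sqrt{7 - 38} \left(3 + \frac{1}{2 \cdot 1}\right) = \sqrt{-31} \left(3 + \frac{1}{2} \cdot 1\right) = i \sqrt{31} \left(3 + \frac{1}{2}\right) = i \sqrt{31} \cdot \frac{7}{2} = \frac{7 i \sqrt{31}}{2}$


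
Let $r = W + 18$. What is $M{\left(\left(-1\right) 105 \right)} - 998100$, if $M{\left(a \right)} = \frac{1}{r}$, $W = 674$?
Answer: $- \frac{690685199}{692} \approx -9.981 \cdot 10^{5}$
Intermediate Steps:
$r = 692$ ($r = 674 + 18 = 692$)
$M{\left(a \right)} = \frac{1}{692}$
$M{\left(\left(-1\right) 105 \right)} - 998100 = \frac{1}{692} - 998100 = - \frac{690685199}{692}$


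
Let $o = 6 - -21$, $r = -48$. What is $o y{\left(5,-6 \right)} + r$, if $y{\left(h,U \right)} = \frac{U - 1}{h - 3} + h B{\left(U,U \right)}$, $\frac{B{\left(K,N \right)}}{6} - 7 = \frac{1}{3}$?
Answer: $\frac{11595}{2} \approx 5797.5$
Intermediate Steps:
$B{\left(K,N \right)} = 44$ ($B{\left(K,N \right)} = 42 + \frac{6}{3} = 42 + 6 \cdot \frac{1}{3} = 42 + 2 = 44$)
$y{\left(h,U \right)} = 44 h + \frac{-1 + U}{-3 + h}$ ($y{\left(h,U \right)} = \frac{U - 1}{h - 3} + h 44 = \frac{-1 + U}{-3 + h} + 44 h = 44 h + \frac{-1 + U}{-3 + h}$)
$o = 27$ ($o = 6 + 21 = 27$)
$o y{\left(5,-6 \right)} + r = 27 \frac{-1 - 6 - 660 + 44 \cdot 5^{2}}{-3 + 5} - 48 = 27 \frac{-1 - 6 - 660 + 44 \cdot 25}{2} - 48 = 27 \frac{-1 - 6 - 660 + 1100}{2} - 48 = 27 \cdot \frac{1}{2} \cdot 433 - 48 = 27 \cdot \frac{433}{2} - 48 = \frac{11691}{2} - 48 = \frac{11595}{2}$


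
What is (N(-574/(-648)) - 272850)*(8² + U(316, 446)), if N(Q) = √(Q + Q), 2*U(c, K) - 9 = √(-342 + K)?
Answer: -(137 + 2*√26)*(4911300 - √574)/36 ≈ -2.0081e+7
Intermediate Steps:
U(c, K) = 9/2 + √(-342 + K)/2
N(Q) = √2*√Q (N(Q) = √(2*Q) = √2*√Q)
(N(-574/(-648)) - 272850)*(8² + U(316, 446)) = (√2*√(-574/(-648)) - 272850)*(8² + (9/2 + √(-342 + 446)/2)) = (√2*√(-574*(-1/648)) - 272850)*(64 + (9/2 + √104/2)) = (√2*√(287/324) - 272850)*(64 + (9/2 + (2*√26)/2)) = (√2*(√287/18) - 272850)*(64 + (9/2 + √26)) = (√574/18 - 272850)*(137/2 + √26) = (-272850 + √574/18)*(137/2 + √26)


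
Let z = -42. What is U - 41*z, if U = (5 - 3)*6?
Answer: 1734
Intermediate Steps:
U = 12 (U = 2*6 = 12)
U - 41*z = 12 - 41*(-42) = 12 + 1722 = 1734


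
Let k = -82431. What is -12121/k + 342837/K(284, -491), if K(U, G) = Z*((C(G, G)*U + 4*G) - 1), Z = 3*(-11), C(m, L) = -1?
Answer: 883635788/185387319 ≈ 4.7664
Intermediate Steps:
Z = -33
K(U, G) = 33 - 132*G + 33*U (K(U, G) = -33*((-U + 4*G) - 1) = -33*(-1 - U + 4*G) = 33 - 132*G + 33*U)
-12121/k + 342837/K(284, -491) = -12121/(-82431) + 342837/(33 - 132*(-491) + 33*284) = -12121*(-1/82431) + 342837/(33 + 64812 + 9372) = 12121/82431 + 342837/74217 = 12121/82431 + 342837*(1/74217) = 12121/82431 + 10389/2249 = 883635788/185387319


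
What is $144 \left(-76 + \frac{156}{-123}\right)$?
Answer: $- \frac{456192}{41} \approx -11127.0$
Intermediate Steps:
$144 \left(-76 + \frac{156}{-123}\right) = 144 \left(-76 + 156 \left(- \frac{1}{123}\right)\right) = 144 \left(-76 - \frac{52}{41}\right) = 144 \left(- \frac{3168}{41}\right) = - \frac{456192}{41}$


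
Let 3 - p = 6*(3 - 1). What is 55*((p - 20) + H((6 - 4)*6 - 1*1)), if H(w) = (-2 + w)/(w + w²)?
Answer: -6365/4 ≈ -1591.3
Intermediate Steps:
p = -9 (p = 3 - 6*(3 - 1) = 3 - 6*2 = 3 - 1*12 = 3 - 12 = -9)
H(w) = (-2 + w)/(w + w²)
55*((p - 20) + H((6 - 4)*6 - 1*1)) = 55*((-9 - 20) + (-2 + ((6 - 4)*6 - 1*1))/(((6 - 4)*6 - 1*1)*(1 + ((6 - 4)*6 - 1*1)))) = 55*(-29 + (-2 + (2*6 - 1))/((2*6 - 1)*(1 + (2*6 - 1)))) = 55*(-29 + (-2 + (12 - 1))/((12 - 1)*(1 + (12 - 1)))) = 55*(-29 + (-2 + 11)/(11*(1 + 11))) = 55*(-29 + (1/11)*9/12) = 55*(-29 + (1/11)*(1/12)*9) = 55*(-29 + 3/44) = 55*(-1273/44) = -6365/4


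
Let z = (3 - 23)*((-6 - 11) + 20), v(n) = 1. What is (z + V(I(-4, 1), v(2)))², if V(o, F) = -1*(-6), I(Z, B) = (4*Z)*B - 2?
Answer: 2916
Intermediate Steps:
I(Z, B) = -2 + 4*B*Z (I(Z, B) = 4*B*Z - 2 = -2 + 4*B*Z)
V(o, F) = 6
z = -60 (z = -20*(-17 + 20) = -20*3 = -60)
(z + V(I(-4, 1), v(2)))² = (-60 + 6)² = (-54)² = 2916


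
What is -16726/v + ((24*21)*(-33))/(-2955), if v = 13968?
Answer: 30481741/6879240 ≈ 4.4310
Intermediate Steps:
-16726/v + ((24*21)*(-33))/(-2955) = -16726/13968 + ((24*21)*(-33))/(-2955) = -16726*1/13968 + (504*(-33))*(-1/2955) = -8363/6984 - 16632*(-1/2955) = -8363/6984 + 5544/985 = 30481741/6879240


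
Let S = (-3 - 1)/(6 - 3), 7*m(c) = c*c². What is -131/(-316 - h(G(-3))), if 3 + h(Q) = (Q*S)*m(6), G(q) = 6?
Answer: 917/463 ≈ 1.9806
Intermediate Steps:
m(c) = c³/7 (m(c) = (c*c²)/7 = c³/7)
S = -4/3 ≈ -1.3333
h(Q) = -3 - 288*Q/7 (h(Q) = -3 + (Q*(-4/3))*((⅐)*6³) = -3 + (-4*Q/3)*((⅐)*216) = -3 - 4*Q/3*(216/7) = -3 - 288*Q/7)
-131/(-316 - h(G(-3))) = -131/(-316 - (-3 - 288/7*6)) = -131/(-316 - (-3 - 1728/7)) = -131/(-316 - 1*(-1749/7)) = -131/(-316 + 1749/7) = -131/(-463/7) = -131*(-7/463) = 917/463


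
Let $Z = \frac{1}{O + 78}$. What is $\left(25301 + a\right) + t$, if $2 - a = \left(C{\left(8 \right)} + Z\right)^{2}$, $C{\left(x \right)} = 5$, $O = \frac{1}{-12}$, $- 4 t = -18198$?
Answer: $\frac{52151667687}{1748450} \approx 29827.0$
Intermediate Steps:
$t = \frac{9099}{2}$ ($t = \left(- \frac{1}{4}\right) \left(-18198\right) = \frac{9099}{2} \approx 4549.5$)
$O = - \frac{1}{12} \approx -0.083333$
$Z = \frac{12}{935}$ ($Z = \frac{1}{- \frac{1}{12} + 78} = \frac{1}{\frac{935}{12}} = \frac{12}{935} \approx 0.012834$)
$a = - \frac{20219519}{874225}$ ($a = 2 - \left(5 + \frac{12}{935}\right)^{2} = 2 - \left(\frac{4687}{935}\right)^{2} = 2 - \frac{21967969}{874225} = - \frac{20219519}{874225} \approx -23.129$)
$\left(25301 + a\right) + t = \left(25301 - \frac{20219519}{874225}\right) + \frac{9099}{2} = \frac{22098547206}{874225} + \frac{9099}{2} = \frac{52151667687}{1748450}$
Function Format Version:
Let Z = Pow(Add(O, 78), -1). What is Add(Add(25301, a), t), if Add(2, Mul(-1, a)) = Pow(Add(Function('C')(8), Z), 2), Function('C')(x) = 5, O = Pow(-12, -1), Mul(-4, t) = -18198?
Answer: Rational(52151667687, 1748450) ≈ 29827.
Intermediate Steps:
t = Rational(9099, 2) (t = Mul(Rational(-1, 4), -18198) = Rational(9099, 2) ≈ 4549.5)
O = Rational(-1, 12) ≈ -0.083333
Z = Rational(12, 935) (Z = Pow(Add(Rational(-1, 12), 78), -1) = Pow(Rational(935, 12), -1) = Rational(12, 935) ≈ 0.012834)
a = Rational(-20219519, 874225) (a = Add(2, Mul(-1, Pow(Add(5, Rational(12, 935)), 2))) = Add(2, Mul(-1, Pow(Rational(4687, 935), 2))) = Add(2, Mul(-1, Rational(21967969, 874225))) = Add(2, Rational(-21967969, 874225)) = Rational(-20219519, 874225) ≈ -23.129)
Add(Add(25301, a), t) = Add(Add(25301, Rational(-20219519, 874225)), Rational(9099, 2)) = Add(Rational(22098547206, 874225), Rational(9099, 2)) = Rational(52151667687, 1748450)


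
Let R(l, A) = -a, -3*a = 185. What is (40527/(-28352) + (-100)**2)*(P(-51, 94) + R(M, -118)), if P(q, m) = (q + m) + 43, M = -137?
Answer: 283479473/192 ≈ 1.4765e+6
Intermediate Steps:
P(q, m) = 43 + m + q (P(q, m) = (m + q) + 43 = 43 + m + q)
a = -185/3 (a = -1/3*185 = -185/3 ≈ -61.667)
R(l, A) = 185/3 (R(l, A) = -1*(-185/3) = 185/3)
(40527/(-28352) + (-100)**2)*(P(-51, 94) + R(M, -118)) = (40527/(-28352) + (-100)**2)*((43 + 94 - 51) + 185/3) = (40527*(-1/28352) + 10000)*(86 + 185/3) = (-40527/28352 + 10000)*(443/3) = (283479473/28352)*(443/3) = 283479473/192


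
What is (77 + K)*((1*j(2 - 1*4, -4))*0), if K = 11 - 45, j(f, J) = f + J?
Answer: 0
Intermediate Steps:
j(f, J) = J + f
K = -34
(77 + K)*((1*j(2 - 1*4, -4))*0) = (77 - 34)*((1*(-4 + (2 - 1*4)))*0) = 43*((1*(-4 + (2 - 4)))*0) = 43*((1*(-4 - 2))*0) = 43*((1*(-6))*0) = 43*(-6*0) = 43*0 = 0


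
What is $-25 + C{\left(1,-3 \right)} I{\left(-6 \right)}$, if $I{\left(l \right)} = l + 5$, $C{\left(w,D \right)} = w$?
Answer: $-26$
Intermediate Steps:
$I{\left(l \right)} = 5 + l$
$-25 + C{\left(1,-3 \right)} I{\left(-6 \right)} = -25 + 1 \left(5 - 6\right) = -25 + 1 \left(-1\right) = -25 - 1 = -26$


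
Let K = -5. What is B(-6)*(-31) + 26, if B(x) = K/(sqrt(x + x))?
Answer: 26 - 155*I*sqrt(3)/6 ≈ 26.0 - 44.745*I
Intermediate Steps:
B(x) = -5*sqrt(2)/(2*sqrt(x)) (B(x) = -5/sqrt(x + x) = -5*sqrt(2)/(2*sqrt(x)))
B(-6)*(-31) + 26 = -5*sqrt(2)/(2*sqrt(-6))*(-31) + 26 = -5*sqrt(2)*(-I*sqrt(6)/6)/2*(-31) + 26 = (5*I*sqrt(3)/6)*(-31) + 26 = -155*I*sqrt(3)/6 + 26 = 26 - 155*I*sqrt(3)/6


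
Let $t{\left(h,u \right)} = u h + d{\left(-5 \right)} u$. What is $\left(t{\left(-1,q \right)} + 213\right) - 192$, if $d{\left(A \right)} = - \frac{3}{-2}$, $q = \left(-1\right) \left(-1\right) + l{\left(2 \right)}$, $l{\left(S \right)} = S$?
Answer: $\frac{45}{2} \approx 22.5$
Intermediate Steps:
$q = 3$ ($q = \left(-1\right) \left(-1\right) + 2 = 1 + 2 = 3$)
$d{\left(A \right)} = \frac{3}{2}$ ($d{\left(A \right)} = \left(-3\right) \left(- \frac{1}{2}\right) = \frac{3}{2}$)
$t{\left(h,u \right)} = \frac{3 u}{2} + h u$ ($t{\left(h,u \right)} = u h + \frac{3 u}{2} = h u + \frac{3 u}{2} = \frac{3 u}{2} + h u$)
$\left(t{\left(-1,q \right)} + 213\right) - 192 = \left(\frac{1}{2} \cdot 3 \left(3 + 2 \left(-1\right)\right) + 213\right) - 192 = \left(\frac{1}{2} \cdot 3 \left(3 - 2\right) + 213\right) - 192 = \left(\frac{1}{2} \cdot 3 \cdot 1 + 213\right) - 192 = \left(\frac{3}{2} + 213\right) - 192 = \frac{429}{2} - 192 = \frac{45}{2}$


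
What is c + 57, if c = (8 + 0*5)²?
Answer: 121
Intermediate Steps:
c = 64 (c = (8 + 0)² = 8² = 64)
c + 57 = 64 + 57 = 121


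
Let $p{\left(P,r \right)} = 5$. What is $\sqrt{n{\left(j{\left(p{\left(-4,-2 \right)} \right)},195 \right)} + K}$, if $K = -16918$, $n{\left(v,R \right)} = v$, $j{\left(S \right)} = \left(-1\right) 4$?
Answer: $i \sqrt{16922} \approx 130.08 i$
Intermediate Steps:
$j{\left(S \right)} = -4$
$\sqrt{n{\left(j{\left(p{\left(-4,-2 \right)} \right)},195 \right)} + K} = \sqrt{-4 - 16918} = \sqrt{-16922} = i \sqrt{16922}$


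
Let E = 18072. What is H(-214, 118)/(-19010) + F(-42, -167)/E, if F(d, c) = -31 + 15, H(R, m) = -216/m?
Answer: -999604/1266835905 ≈ -0.00078906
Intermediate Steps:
F(d, c) = -16
H(-214, 118)/(-19010) + F(-42, -167)/E = -216/118/(-19010) - 16/18072 = -216*1/118*(-1/19010) - 16*1/18072 = -108/59*(-1/19010) - 2/2259 = 54/560795 - 2/2259 = -999604/1266835905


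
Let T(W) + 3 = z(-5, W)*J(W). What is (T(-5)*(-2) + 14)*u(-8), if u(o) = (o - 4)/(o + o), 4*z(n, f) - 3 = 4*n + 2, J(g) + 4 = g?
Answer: -285/8 ≈ -35.625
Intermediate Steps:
J(g) = -4 + g
z(n, f) = 5/4 + n (z(n, f) = ¾ + (4*n + 2)/4 = ¾ + (2 + 4*n)/4 = ¾ + (½ + n) = 5/4 + n)
T(W) = 12 - 15*W/4 (T(W) = -3 + (5/4 - 5)*(-4 + W) = -3 - 15*(-4 + W)/4 = -3 + (15 - 15*W/4) = 12 - 15*W/4)
u(o) = (-4 + o)/(2*o) (u(o) = (-4 + o)/((2*o)) = (-4 + o)*(1/(2*o)) = (-4 + o)/(2*o))
(T(-5)*(-2) + 14)*u(-8) = ((12 - 15/4*(-5))*(-2) + 14)*((½)*(-4 - 8)/(-8)) = ((12 + 75/4)*(-2) + 14)*((½)*(-⅛)*(-12)) = ((123/4)*(-2) + 14)*(¾) = (-123/2 + 14)*(¾) = -95/2*¾ = -285/8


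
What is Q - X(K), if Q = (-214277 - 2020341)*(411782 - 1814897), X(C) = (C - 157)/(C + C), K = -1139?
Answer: 3571250253944082/1139 ≈ 3.1354e+12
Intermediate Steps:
X(C) = (-157 + C)/(2*C) (X(C) = (-157 + C)/((2*C)) = (-157 + C)*(1/(2*C)) = (-157 + C)/(2*C))
Q = 3135426035070 (Q = -2234618*(-1403115) = 3135426035070)
Q - X(K) = 3135426035070 - (-157 - 1139)/(2*(-1139)) = 3135426035070 - (-1)*(-1296)/(2*1139) = 3135426035070 - 1*648/1139 = 3135426035070 - 648/1139 = 3571250253944082/1139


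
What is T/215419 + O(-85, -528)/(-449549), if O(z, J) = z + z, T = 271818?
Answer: 122232131312/96841396031 ≈ 1.2622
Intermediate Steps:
O(z, J) = 2*z
T/215419 + O(-85, -528)/(-449549) = 271818/215419 + (2*(-85))/(-449549) = 271818*(1/215419) - 170*(-1/449549) = 271818/215419 + 170/449549 = 122232131312/96841396031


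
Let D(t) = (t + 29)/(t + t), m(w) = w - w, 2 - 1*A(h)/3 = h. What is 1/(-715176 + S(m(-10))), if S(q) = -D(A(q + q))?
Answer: -12/8582147 ≈ -1.3983e-6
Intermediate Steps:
A(h) = 6 - 3*h
m(w) = 0
D(t) = (29 + t)/(2*t) (D(t) = (29 + t)/((2*t)) = (29 + t)*(1/(2*t)) = (29 + t)/(2*t))
S(q) = -(35 - 6*q)/(2*(6 - 6*q)) (S(q) = -(29 + (6 - 3*(q + q)))/(2*(6 - 3*(q + q))) = -(29 + (6 - 6*q))/(2*(6 - 6*q)) = -(35 - 6*q)/(2*(6 - 6*q)))
1/(-715176 + S(m(-10))) = 1/(-715176 + (35 - 6*0)/(12*(-1 + 0))) = 1/(-715176 + (1/12)*(35 + 0)/(-1)) = 1/(-715176 + (1/12)*(-1)*35) = 1/(-715176 - 35/12) = 1/(-8582147/12) = -12/8582147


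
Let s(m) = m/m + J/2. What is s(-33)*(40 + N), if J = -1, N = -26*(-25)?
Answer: 345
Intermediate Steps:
N = 650
s(m) = ½ (s(m) = m/m - 1/2 = 1 - 1*½ = 1 - ½ = ½)
s(-33)*(40 + N) = (40 + 650)/2 = (½)*690 = 345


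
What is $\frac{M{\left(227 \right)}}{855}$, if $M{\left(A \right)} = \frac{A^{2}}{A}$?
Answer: $\frac{227}{855} \approx 0.2655$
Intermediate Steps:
$M{\left(A \right)} = A$
$\frac{M{\left(227 \right)}}{855} = \frac{227}{855}$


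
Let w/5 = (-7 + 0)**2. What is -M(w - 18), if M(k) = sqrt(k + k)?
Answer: -sqrt(454) ≈ -21.307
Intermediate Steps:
w = 245 (w = 5*(-7 + 0)**2 = 5*(-7)**2 = 5*49 = 245)
M(k) = sqrt(2)*sqrt(k) (M(k) = sqrt(2*k) = sqrt(2)*sqrt(k))
-M(w - 18) = -sqrt(2)*sqrt(245 - 18) = -sqrt(2)*sqrt(227) = -sqrt(454)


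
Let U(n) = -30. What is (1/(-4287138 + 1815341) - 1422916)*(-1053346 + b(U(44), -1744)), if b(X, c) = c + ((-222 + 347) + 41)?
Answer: 3710335968433910972/2471797 ≈ 1.5011e+12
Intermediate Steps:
b(X, c) = 166 + c (b(X, c) = c + (125 + 41) = c + 166 = 166 + c)
(1/(-4287138 + 1815341) - 1422916)*(-1053346 + b(U(44), -1744)) = (1/(-4287138 + 1815341) - 1422916)*(-1053346 + (166 - 1744)) = (1/(-2471797) - 1422916)*(-1053346 - 1578) = (-1/2471797 - 1422916)*(-1054924) = -3517159500053/2471797*(-1054924) = 3710335968433910972/2471797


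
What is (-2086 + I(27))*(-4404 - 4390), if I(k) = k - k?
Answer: 18344284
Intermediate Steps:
I(k) = 0
(-2086 + I(27))*(-4404 - 4390) = (-2086 + 0)*(-4404 - 4390) = -2086*(-8794) = 18344284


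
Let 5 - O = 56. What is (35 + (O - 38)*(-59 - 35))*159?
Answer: 1335759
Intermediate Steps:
O = -51 (O = 5 - 1*56 = 5 - 56 = -51)
(35 + (O - 38)*(-59 - 35))*159 = (35 + (-51 - 38)*(-59 - 35))*159 = (35 - 89*(-94))*159 = (35 + 8366)*159 = 8401*159 = 1335759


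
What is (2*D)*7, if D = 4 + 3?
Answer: 98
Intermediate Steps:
D = 7
(2*D)*7 = (2*7)*7 = 14*7 = 98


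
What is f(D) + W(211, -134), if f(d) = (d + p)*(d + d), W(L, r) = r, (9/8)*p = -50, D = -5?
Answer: 3244/9 ≈ 360.44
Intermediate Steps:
p = -400/9 (p = (8/9)*(-50) = -400/9 ≈ -44.444)
f(d) = 2*d*(-400/9 + d) (f(d) = (d - 400/9)*(d + d) = (-400/9 + d)*(2*d) = 2*d*(-400/9 + d))
f(D) + W(211, -134) = (2/9)*(-5)*(-400 + 9*(-5)) - 134 = (2/9)*(-5)*(-400 - 45) - 134 = (2/9)*(-5)*(-445) - 134 = 4450/9 - 134 = 3244/9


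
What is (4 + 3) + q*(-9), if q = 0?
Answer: 7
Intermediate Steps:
(4 + 3) + q*(-9) = (4 + 3) + 0*(-9) = 7 + 0 = 7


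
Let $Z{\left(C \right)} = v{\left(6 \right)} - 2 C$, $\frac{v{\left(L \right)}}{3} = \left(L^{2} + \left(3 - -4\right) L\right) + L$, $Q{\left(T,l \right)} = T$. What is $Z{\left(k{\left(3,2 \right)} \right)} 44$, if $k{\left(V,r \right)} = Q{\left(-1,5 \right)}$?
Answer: $11176$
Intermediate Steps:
$k{\left(V,r \right)} = -1$
$v{\left(L \right)} = 3 L^{2} + 24 L$ ($v{\left(L \right)} = 3 \left(\left(L^{2} + \left(3 - -4\right) L\right) + L\right) = 3 \left(\left(L^{2} + \left(3 + 4\right) L\right) + L\right) = 3 \left(\left(L^{2} + 7 L\right) + L\right) = 3 \left(L^{2} + 8 L\right) = 3 L^{2} + 24 L$)
$Z{\left(C \right)} = 252 - 2 C$ ($Z{\left(C \right)} = 3 \cdot 6 \left(8 + 6\right) - 2 C = 3 \cdot 6 \cdot 14 - 2 C = 252 - 2 C$)
$Z{\left(k{\left(3,2 \right)} \right)} 44 = \left(252 - -2\right) 44 = \left(252 + 2\right) 44 = 254 \cdot 44 = 11176$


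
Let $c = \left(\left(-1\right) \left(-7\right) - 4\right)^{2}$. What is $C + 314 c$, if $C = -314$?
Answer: $2512$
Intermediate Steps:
$c = 9$ ($c = \left(7 - 4\right)^{2} = 3^{2} = 9$)
$C + 314 c = -314 + 314 \cdot 9 = -314 + 2826 = 2512$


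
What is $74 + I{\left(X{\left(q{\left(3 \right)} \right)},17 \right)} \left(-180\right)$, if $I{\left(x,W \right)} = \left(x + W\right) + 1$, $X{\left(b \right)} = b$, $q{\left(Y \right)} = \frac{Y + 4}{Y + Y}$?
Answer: $-3376$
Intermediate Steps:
$q{\left(Y \right)} = \frac{4 + Y}{2 Y}$
$I{\left(x,W \right)} = 1 + W + x$ ($I{\left(x,W \right)} = \left(W + x\right) + 1 = 1 + W + x$)
$74 + I{\left(X{\left(q{\left(3 \right)} \right)},17 \right)} \left(-180\right) = 74 + \left(1 + 17 + \frac{4 + 3}{2 \cdot 3}\right) \left(-180\right) = 74 + \left(1 + 17 + \frac{1}{2} \cdot \frac{1}{3} \cdot 7\right) \left(-180\right) = 74 + \left(1 + 17 + \frac{7}{6}\right) \left(-180\right) = 74 + \frac{115}{6} \left(-180\right) = 74 - 3450 = -3376$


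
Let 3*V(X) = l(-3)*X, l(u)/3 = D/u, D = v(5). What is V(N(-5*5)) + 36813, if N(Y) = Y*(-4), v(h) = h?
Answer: 109939/3 ≈ 36646.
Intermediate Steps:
D = 5
N(Y) = -4*Y
l(u) = 15/u (l(u) = 3*(5/u) = 15/u)
V(X) = -5*X/3 (V(X) = ((15/(-3))*X)/3 = ((15*(-⅓))*X)/3 = (-5*X)/3 = -5*X/3)
V(N(-5*5)) + 36813 = -(-20)*(-5*5)/3 + 36813 = -(-20)*(-25)/3 + 36813 = -5/3*100 + 36813 = -500/3 + 36813 = 109939/3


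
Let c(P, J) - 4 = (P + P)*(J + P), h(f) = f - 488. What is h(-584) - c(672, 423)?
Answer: -1472756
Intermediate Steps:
h(f) = -488 + f
c(P, J) = 4 + 2*P*(J + P) (c(P, J) = 4 + (P + P)*(J + P) = 4 + (2*P)*(J + P) = 4 + 2*P*(J + P))
h(-584) - c(672, 423) = (-488 - 584) - (4 + 2*672² + 2*423*672) = -1072 - (4 + 2*451584 + 568512) = -1072 - (4 + 903168 + 568512) = -1072 - 1*1471684 = -1072 - 1471684 = -1472756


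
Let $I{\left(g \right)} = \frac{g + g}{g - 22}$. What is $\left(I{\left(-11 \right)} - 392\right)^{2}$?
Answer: $\frac{1378276}{9} \approx 1.5314 \cdot 10^{5}$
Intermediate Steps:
$I{\left(g \right)} = \frac{2 g}{-22 + g}$
$\left(I{\left(-11 \right)} - 392\right)^{2} = \left(2 \left(-11\right) \frac{1}{-22 - 11} - 392\right)^{2} = \left(2 \left(-11\right) \frac{1}{-33} - 392\right)^{2} = \left(2 \left(-11\right) \left(- \frac{1}{33}\right) - 392\right)^{2} = \left(\frac{2}{3} - 392\right)^{2} = \left(- \frac{1174}{3}\right)^{2} = \frac{1378276}{9}$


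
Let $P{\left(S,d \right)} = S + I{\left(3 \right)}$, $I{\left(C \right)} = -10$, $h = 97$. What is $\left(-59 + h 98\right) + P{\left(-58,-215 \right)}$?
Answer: $9379$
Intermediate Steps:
$P{\left(S,d \right)} = -10 + S$ ($P{\left(S,d \right)} = S - 10 = -10 + S$)
$\left(-59 + h 98\right) + P{\left(-58,-215 \right)} = \left(-59 + 97 \cdot 98\right) - 68 = \left(-59 + 9506\right) - 68 = 9447 - 68 = 9379$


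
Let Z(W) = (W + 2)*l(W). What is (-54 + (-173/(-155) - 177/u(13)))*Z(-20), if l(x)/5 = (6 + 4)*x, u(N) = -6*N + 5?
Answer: -2055405600/2263 ≈ -9.0827e+5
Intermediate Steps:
u(N) = 5 - 6*N
l(x) = 50*x (l(x) = 5*((6 + 4)*x) = 5*(10*x) = 50*x)
Z(W) = 50*W*(2 + W) (Z(W) = (W + 2)*(50*W) = (2 + W)*(50*W) = 50*W*(2 + W))
(-54 + (-173/(-155) - 177/u(13)))*Z(-20) = (-54 + (-173/(-155) - 177/(5 - 6*13)))*(50*(-20)*(2 - 20)) = (-54 + (-173*(-1/155) - 177/(5 - 78)))*(50*(-20)*(-18)) = (-54 + (173/155 - 177/(-73)))*18000 = (-54 + (173/155 - 177*(-1/73)))*18000 = (-54 + (173/155 + 177/73))*18000 = (-54 + 40064/11315)*18000 = -570946/11315*18000 = -2055405600/2263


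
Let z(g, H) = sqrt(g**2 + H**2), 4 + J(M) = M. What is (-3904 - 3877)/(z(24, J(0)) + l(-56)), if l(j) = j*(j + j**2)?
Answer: 83879180/1859334363 + 7781*sqrt(37)/7437337452 ≈ 0.045119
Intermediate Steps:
J(M) = -4 + M
z(g, H) = sqrt(H**2 + g**2)
(-3904 - 3877)/(z(24, J(0)) + l(-56)) = (-3904 - 3877)/(sqrt((-4 + 0)**2 + 24**2) + (-56)**2*(1 - 56)) = -7781/(sqrt((-4)**2 + 576) + 3136*(-55)) = -7781/(sqrt(16 + 576) - 172480) = -7781/(sqrt(592) - 172480) = -7781/(4*sqrt(37) - 172480) = -7781/(-172480 + 4*sqrt(37))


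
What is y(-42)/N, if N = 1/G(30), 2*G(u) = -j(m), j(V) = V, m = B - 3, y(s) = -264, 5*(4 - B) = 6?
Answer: -132/5 ≈ -26.400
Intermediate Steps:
B = 14/5 (B = 4 - ⅕*6 = 4 - 6/5 = 14/5 ≈ 2.8000)
m = -⅕ (m = 14/5 - 3 = -⅕ ≈ -0.20000)
G(u) = ⅒ (G(u) = (-1*(-⅕))/2 = (½)*(⅕) = ⅒)
N = 10 (N = 1/(⅒) = 10)
y(-42)/N = -264/10 = -264*⅒ = -132/5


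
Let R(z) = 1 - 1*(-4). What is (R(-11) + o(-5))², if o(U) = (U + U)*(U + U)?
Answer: 11025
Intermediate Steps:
R(z) = 5 (R(z) = 1 + 4 = 5)
o(U) = 4*U² (o(U) = (2*U)*(2*U) = 4*U²)
(R(-11) + o(-5))² = (5 + 4*(-5)²)² = (5 + 4*25)² = (5 + 100)² = 105² = 11025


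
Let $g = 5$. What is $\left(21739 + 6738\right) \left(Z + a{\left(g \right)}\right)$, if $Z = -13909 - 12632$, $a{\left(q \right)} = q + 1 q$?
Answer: $-755523287$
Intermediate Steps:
$a{\left(q \right)} = 2 q$ ($a{\left(q \right)} = q + q = 2 q$)
$Z = -26541$ ($Z = -13909 - 12632 = -26541$)
$\left(21739 + 6738\right) \left(Z + a{\left(g \right)}\right) = \left(21739 + 6738\right) \left(-26541 + 2 \cdot 5\right) = 28477 \left(-26541 + 10\right) = 28477 \left(-26531\right) = -755523287$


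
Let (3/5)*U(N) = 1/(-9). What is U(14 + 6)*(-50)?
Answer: 250/27 ≈ 9.2593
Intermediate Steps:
U(N) = -5/27 (U(N) = (5/3)/(-9) = (5/3)*(-1/9) = -5/27)
U(14 + 6)*(-50) = -5/27*(-50) = 250/27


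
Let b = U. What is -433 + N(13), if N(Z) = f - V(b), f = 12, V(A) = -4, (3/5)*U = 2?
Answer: -417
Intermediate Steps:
U = 10/3 (U = (5/3)*2 = 10/3 ≈ 3.3333)
b = 10/3 ≈ 3.3333
N(Z) = 16 (N(Z) = 12 - 1*(-4) = 12 + 4 = 16)
-433 + N(13) = -433 + 16 = -417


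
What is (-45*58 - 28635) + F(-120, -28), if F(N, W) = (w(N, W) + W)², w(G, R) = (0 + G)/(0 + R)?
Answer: -1503449/49 ≈ -30683.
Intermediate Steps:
w(G, R) = G/R
F(N, W) = (W + N/W)² (F(N, W) = (N/W + W)² = (W + N/W)²)
(-45*58 - 28635) + F(-120, -28) = (-45*58 - 28635) + (-120 + (-28)²)²/(-28)² = (-2610 - 28635) + (-120 + 784)²/784 = -31245 + (1/784)*664² = -31245 + (1/784)*440896 = -31245 + 27556/49 = -1503449/49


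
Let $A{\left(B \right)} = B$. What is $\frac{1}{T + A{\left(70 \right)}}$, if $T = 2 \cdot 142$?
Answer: $\frac{1}{354} \approx 0.0028249$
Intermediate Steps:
$T = 284$
$\frac{1}{T + A{\left(70 \right)}} = \frac{1}{284 + 70} = \frac{1}{354}$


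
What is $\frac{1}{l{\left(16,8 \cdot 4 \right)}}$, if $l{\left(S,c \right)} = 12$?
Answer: $\frac{1}{12} \approx 0.083333$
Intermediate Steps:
$\frac{1}{l{\left(16,8 \cdot 4 \right)}} = \frac{1}{12}$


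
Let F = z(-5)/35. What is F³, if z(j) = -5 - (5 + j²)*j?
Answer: 24389/343 ≈ 71.105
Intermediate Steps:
z(j) = -5 - j*(5 + j²)
F = 29/7 (F = (-5 - 1*(-5)³ - 5*(-5))/35 = (-5 - 1*(-125) + 25)*(1/35) = (-5 + 125 + 25)*(1/35) = 145*(1/35) = 29/7 ≈ 4.1429)
F³ = (29/7)³ = 24389/343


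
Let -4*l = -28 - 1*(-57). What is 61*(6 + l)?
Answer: -305/4 ≈ -76.250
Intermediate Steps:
l = -29/4 (l = -(-28 - 1*(-57))/4 = -(-28 + 57)/4 = -¼*29 = -29/4 ≈ -7.2500)
61*(6 + l) = 61*(6 - 29/4) = 61*(-5/4) = -305/4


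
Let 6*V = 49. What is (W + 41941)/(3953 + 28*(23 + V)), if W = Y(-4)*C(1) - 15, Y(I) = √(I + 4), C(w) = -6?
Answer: 125778/14477 ≈ 8.6881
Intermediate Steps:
V = 49/6 (V = (⅙)*49 = 49/6 ≈ 8.1667)
Y(I) = √(4 + I)
W = -15 (W = √(4 - 4)*(-6) - 15 = √0*(-6) - 15 = 0*(-6) - 15 = 0 - 15 = -15)
(W + 41941)/(3953 + 28*(23 + V)) = (-15 + 41941)/(3953 + 28*(23 + 49/6)) = 41926/(3953 + 28*(187/6)) = 41926/(3953 + 2618/3) = 41926/(14477/3) = 41926*(3/14477) = 125778/14477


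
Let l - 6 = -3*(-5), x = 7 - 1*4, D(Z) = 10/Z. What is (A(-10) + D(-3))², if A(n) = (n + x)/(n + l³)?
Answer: 8561985961/770229009 ≈ 11.116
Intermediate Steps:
x = 3 (x = 7 - 4 = 3)
l = 21 (l = 6 - 3*(-5) = 6 + 15 = 21)
A(n) = (3 + n)/(9261 + n) (A(n) = (n + 3)/(n + 21³) = (3 + n)/(n + 9261) = (3 + n)/(9261 + n))
(A(-10) + D(-3))² = ((3 - 10)/(9261 - 10) + 10/(-3))² = (-7/9251 + 10*(-⅓))² = ((1/9251)*(-7) - 10/3)² = (-7/9251 - 10/3)² = (-92531/27753)² = 8561985961/770229009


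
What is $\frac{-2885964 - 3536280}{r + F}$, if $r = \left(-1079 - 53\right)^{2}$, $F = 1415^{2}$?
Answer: $- \frac{6422244}{3283649} \approx -1.9558$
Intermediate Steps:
$F = 2002225$
$r = 1281424$ ($r = \left(-1132\right)^{2} = 1281424$)
$\frac{-2885964 - 3536280}{r + F} = \frac{-2885964 - 3536280}{1281424 + 2002225} = - \frac{6422244}{3283649}$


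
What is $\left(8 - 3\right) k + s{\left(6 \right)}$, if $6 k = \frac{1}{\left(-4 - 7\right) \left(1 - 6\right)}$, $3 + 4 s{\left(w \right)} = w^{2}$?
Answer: $\frac{1091}{132} \approx 8.2652$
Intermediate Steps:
$s{\left(w \right)} = - \frac{3}{4} + \frac{w^{2}}{4}$
$k = \frac{1}{330}$ ($k = \frac{1}{6 \left(-4 - 7\right) \left(1 - 6\right)} = \frac{1}{6 \left(\left(-11\right) \left(-5\right)\right)} = \frac{1}{6 \cdot 55} = \frac{1}{6} \cdot \frac{1}{55} = \frac{1}{330} \approx 0.0030303$)
$\left(8 - 3\right) k + s{\left(6 \right)} = \left(8 - 3\right) \frac{1}{330} - \left(\frac{3}{4} - \frac{6^{2}}{4}\right) = \left(8 - 3\right) \frac{1}{330} + \left(- \frac{3}{4} + \frac{1}{4} \cdot 36\right) = 5 \cdot \frac{1}{330} + \left(- \frac{3}{4} + 9\right) = \frac{1}{66} + \frac{33}{4} = \frac{1091}{132}$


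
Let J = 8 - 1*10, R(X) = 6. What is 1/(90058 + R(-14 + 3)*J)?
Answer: 1/90046 ≈ 1.1105e-5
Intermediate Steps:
J = -2 (J = 8 - 10 = -2)
1/(90058 + R(-14 + 3)*J) = 1/(90058 + 6*(-2)) = 1/(90058 - 12) = 1/90046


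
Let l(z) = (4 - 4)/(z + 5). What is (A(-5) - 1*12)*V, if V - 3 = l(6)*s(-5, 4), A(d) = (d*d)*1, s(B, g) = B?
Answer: 39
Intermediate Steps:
A(d) = d² (A(d) = d²*1 = d²)
l(z) = 0 (l(z) = 0/(5 + z) = 0)
V = 3 (V = 3 + 0*(-5) = 3 + 0 = 3)
(A(-5) - 1*12)*V = ((-5)² - 1*12)*3 = (25 - 12)*3 = 13*3 = 39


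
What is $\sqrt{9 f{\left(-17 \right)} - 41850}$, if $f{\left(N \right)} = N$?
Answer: $3 i \sqrt{4667} \approx 204.95 i$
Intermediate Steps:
$\sqrt{9 f{\left(-17 \right)} - 41850} = \sqrt{9 \left(-17\right) - 41850} = \sqrt{-153 - 41850} = \sqrt{-42003} = 3 i \sqrt{4667}$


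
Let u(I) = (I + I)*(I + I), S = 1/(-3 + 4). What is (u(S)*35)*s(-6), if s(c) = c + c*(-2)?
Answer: 840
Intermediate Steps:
S = 1 (S = 1/1 = 1)
u(I) = 4*I**2 (u(I) = (2*I)*(2*I) = 4*I**2)
s(c) = -c (s(c) = c - 2*c = -c)
(u(S)*35)*s(-6) = ((4*1**2)*35)*(-1*(-6)) = ((4*1)*35)*6 = (4*35)*6 = 140*6 = 840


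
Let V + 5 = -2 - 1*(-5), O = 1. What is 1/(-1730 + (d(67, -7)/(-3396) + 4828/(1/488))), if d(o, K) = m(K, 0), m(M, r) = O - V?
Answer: 1132/2665106087 ≈ 4.2475e-7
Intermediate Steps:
V = -2 (V = -5 + (-2 - 1*(-5)) = -5 + (-2 + 5) = -5 + 3 = -2)
m(M, r) = 3 (m(M, r) = 1 - 1*(-2) = 1 + 2 = 3)
d(o, K) = 3
1/(-1730 + (d(67, -7)/(-3396) + 4828/(1/488))) = 1/(-1730 + (3/(-3396) + 4828/(1/488))) = 1/(-1730 + (3*(-1/3396) + 4828/(1/488))) = 1/(-1730 + (-1/1132 + 4828*488)) = 1/(-1730 + (-1/1132 + 2356064)) = 1/(-1730 + 2667064447/1132) = 1/(2665106087/1132) = 1132/2665106087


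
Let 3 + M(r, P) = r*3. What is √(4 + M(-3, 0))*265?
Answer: 530*I*√2 ≈ 749.53*I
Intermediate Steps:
M(r, P) = -3 + 3*r (M(r, P) = -3 + r*3 = -3 + 3*r)
√(4 + M(-3, 0))*265 = √(4 + (-3 + 3*(-3)))*265 = √(4 + (-3 - 9))*265 = √(4 - 12)*265 = √(-8)*265 = (2*I*√2)*265 = 530*I*√2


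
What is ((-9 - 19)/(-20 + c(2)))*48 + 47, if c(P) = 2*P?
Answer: 131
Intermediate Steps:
((-9 - 19)/(-20 + c(2)))*48 + 47 = ((-9 - 19)/(-20 + 2*2))*48 + 47 = -28/(-20 + 4)*48 + 47 = -28/(-16)*48 + 47 = -28*(-1/16)*48 + 47 = (7/4)*48 + 47 = 84 + 47 = 131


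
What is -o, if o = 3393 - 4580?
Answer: 1187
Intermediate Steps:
o = -1187
-o = -1*(-1187) = 1187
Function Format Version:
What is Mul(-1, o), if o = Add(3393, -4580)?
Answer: 1187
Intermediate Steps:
o = -1187
Mul(-1, o) = Mul(-1, -1187) = 1187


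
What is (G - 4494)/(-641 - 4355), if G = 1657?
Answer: 2837/4996 ≈ 0.56785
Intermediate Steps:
(G - 4494)/(-641 - 4355) = (1657 - 4494)/(-641 - 4355) = -2837/(-4996) = -2837*(-1/4996) = 2837/4996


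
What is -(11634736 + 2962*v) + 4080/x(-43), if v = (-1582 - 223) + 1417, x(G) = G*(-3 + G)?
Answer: -10370137680/989 ≈ -1.0485e+7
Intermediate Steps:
v = -388 (v = -1805 + 1417 = -388)
-(11634736 + 2962*v) + 4080/x(-43) = -2962/(1/(3928 - 388)) + 4080/((-43*(-3 - 43))) = -2962/(1/3540) + 4080/((-43*(-46))) = -2962/1/3540 + 4080/1978 = -2962*3540 + 4080*(1/1978) = -10485480 + 2040/989 = -10370137680/989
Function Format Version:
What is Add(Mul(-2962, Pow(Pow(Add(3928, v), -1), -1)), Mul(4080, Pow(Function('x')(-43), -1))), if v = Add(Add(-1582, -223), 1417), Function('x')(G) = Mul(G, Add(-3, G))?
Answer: Rational(-10370137680, 989) ≈ -1.0485e+7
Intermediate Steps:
v = -388 (v = Add(-1805, 1417) = -388)
Add(Mul(-2962, Pow(Pow(Add(3928, v), -1), -1)), Mul(4080, Pow(Function('x')(-43), -1))) = Add(Mul(-2962, Pow(Pow(Add(3928, -388), -1), -1)), Mul(4080, Pow(Mul(-43, Add(-3, -43)), -1))) = Add(Mul(-2962, Pow(Pow(3540, -1), -1)), Mul(4080, Pow(Mul(-43, -46), -1))) = Add(Mul(-2962, Pow(Rational(1, 3540), -1)), Mul(4080, Pow(1978, -1))) = Add(Mul(-2962, 3540), Mul(4080, Rational(1, 1978))) = Add(-10485480, Rational(2040, 989)) = Rational(-10370137680, 989)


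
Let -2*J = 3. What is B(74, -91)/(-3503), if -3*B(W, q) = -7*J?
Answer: 7/7006 ≈ 0.00099914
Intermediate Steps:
J = -3/2 (J = -1/2*3 = -3/2 ≈ -1.5000)
B(W, q) = -7/2 (B(W, q) = -(-7)*(-3)/(3*2) = -1/3*21/2 = -7/2)
B(74, -91)/(-3503) = -7/2/(-3503) = -7/2*(-1/3503) = 7/7006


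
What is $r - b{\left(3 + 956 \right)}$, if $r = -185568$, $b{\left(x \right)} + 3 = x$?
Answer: $-186524$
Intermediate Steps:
$b{\left(x \right)} = -3 + x$
$r - b{\left(3 + 956 \right)} = -185568 - \left(-3 + \left(3 + 956\right)\right) = -185568 - \left(-3 + 959\right) = -185568 - 956 = -186524$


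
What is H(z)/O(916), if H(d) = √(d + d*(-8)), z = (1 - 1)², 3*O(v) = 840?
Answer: 0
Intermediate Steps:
O(v) = 280 (O(v) = (⅓)*840 = 280)
z = 0 (z = 0² = 0)
H(d) = √7*√(-d) (H(d) = √(d - 8*d) = √(-7*d) = √7*√(-d))
H(z)/O(916) = (√7*√(-1*0))/280 = (√7*√0)*(1/280) = (√7*0)*(1/280) = 0*(1/280) = 0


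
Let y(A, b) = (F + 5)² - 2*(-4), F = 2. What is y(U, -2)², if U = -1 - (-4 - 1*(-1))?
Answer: 3249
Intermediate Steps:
U = 2 (U = -1 - (-4 + 1) = -1 - 1*(-3) = -1 + 3 = 2)
y(A, b) = 57 (y(A, b) = (2 + 5)² - 2*(-4) = 7² + 8 = 49 + 8 = 57)
y(U, -2)² = 57² = 3249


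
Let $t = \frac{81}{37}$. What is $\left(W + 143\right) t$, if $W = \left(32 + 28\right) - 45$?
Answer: $\frac{12798}{37} \approx 345.89$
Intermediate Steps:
$t = \frac{81}{37}$ ($t = 81 \cdot \frac{1}{37} = \frac{81}{37} \approx 2.1892$)
$W = 15$ ($W = 60 - 45 = 15$)
$\left(W + 143\right) t = \left(15 + 143\right) \frac{81}{37} = 158 \cdot \frac{81}{37} = \frac{12798}{37}$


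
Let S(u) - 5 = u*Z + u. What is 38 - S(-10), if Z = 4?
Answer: 83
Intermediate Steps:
S(u) = 5 + 5*u (S(u) = 5 + (u*4 + u) = 5 + (4*u + u) = 5 + 5*u)
38 - S(-10) = 38 - (5 + 5*(-10)) = 38 - (5 - 50) = 38 - 1*(-45) = 38 + 45 = 83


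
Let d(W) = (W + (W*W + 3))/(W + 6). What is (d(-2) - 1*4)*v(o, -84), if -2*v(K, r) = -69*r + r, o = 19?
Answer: 7854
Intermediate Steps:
v(K, r) = 34*r (v(K, r) = -(-69*r + r)/2 = -(-34)*r = 34*r)
d(W) = (3 + W + W²)/(6 + W) (d(W) = (W + (W² + 3))/(6 + W) = (W + (3 + W²))/(6 + W) = (3 + W + W²)/(6 + W))
(d(-2) - 1*4)*v(o, -84) = ((3 - 2 + (-2)²)/(6 - 2) - 1*4)*(34*(-84)) = ((3 - 2 + 4)/4 - 4)*(-2856) = ((¼)*5 - 4)*(-2856) = (5/4 - 4)*(-2856) = -11/4*(-2856) = 7854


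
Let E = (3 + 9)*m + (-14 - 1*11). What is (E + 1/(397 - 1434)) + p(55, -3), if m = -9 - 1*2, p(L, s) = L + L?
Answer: -48740/1037 ≈ -47.001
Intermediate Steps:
p(L, s) = 2*L
m = -11 (m = -9 - 2 = -11)
E = -157 (E = (3 + 9)*(-11) + (-14 - 1*11) = 12*(-11) + (-14 - 11) = -132 - 25 = -157)
(E + 1/(397 - 1434)) + p(55, -3) = (-157 + 1/(397 - 1434)) + 2*55 = (-157 + 1/(-1037)) + 110 = (-157 - 1/1037) + 110 = -162810/1037 + 110 = -48740/1037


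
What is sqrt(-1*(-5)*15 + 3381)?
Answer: 24*sqrt(6) ≈ 58.788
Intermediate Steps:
sqrt(-1*(-5)*15 + 3381) = sqrt(5*15 + 3381) = sqrt(75 + 3381) = sqrt(3456) = 24*sqrt(6)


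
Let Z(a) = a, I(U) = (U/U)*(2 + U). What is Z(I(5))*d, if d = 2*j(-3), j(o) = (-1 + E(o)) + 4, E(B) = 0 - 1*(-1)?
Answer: 56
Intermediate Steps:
E(B) = 1 (E(B) = 0 + 1 = 1)
I(U) = 2 + U (I(U) = 1*(2 + U) = 2 + U)
j(o) = 4 (j(o) = (-1 + 1) + 4 = 0 + 4 = 4)
d = 8 (d = 2*4 = 8)
Z(I(5))*d = (2 + 5)*8 = 7*8 = 56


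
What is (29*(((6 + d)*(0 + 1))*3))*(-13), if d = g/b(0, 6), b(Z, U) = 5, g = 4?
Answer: -38454/5 ≈ -7690.8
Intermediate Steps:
d = ⅘ (d = 4/5 = 4*(⅕) = ⅘ ≈ 0.80000)
(29*(((6 + d)*(0 + 1))*3))*(-13) = (29*(((6 + ⅘)*(0 + 1))*3))*(-13) = (29*(((34/5)*1)*3))*(-13) = (29*((34/5)*3))*(-13) = (29*(102/5))*(-13) = (2958/5)*(-13) = -38454/5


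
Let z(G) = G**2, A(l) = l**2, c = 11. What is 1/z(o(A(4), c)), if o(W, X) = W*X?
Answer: 1/30976 ≈ 3.2283e-5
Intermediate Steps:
1/z(o(A(4), c)) = 1/((4**2*11)**2) = 1/((16*11)**2) = 1/(176**2) = 1/30976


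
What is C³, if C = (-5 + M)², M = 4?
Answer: 1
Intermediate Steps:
C = 1 (C = (-5 + 4)² = (-1)² = 1)
C³ = 1³ = 1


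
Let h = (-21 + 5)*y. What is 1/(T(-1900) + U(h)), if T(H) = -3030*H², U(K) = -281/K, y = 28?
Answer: -448/4900358399719 ≈ -9.1422e-11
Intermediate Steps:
h = -448 (h = (-21 + 5)*28 = -16*28 = -448)
1/(T(-1900) + U(h)) = 1/(-3030*(-1900)² - 281/(-448)) = 1/(-3030*3610000 - 281*(-1/448)) = 1/(-10938300000 + 281/448) = 1/(-4900358399719/448) = -448/4900358399719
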